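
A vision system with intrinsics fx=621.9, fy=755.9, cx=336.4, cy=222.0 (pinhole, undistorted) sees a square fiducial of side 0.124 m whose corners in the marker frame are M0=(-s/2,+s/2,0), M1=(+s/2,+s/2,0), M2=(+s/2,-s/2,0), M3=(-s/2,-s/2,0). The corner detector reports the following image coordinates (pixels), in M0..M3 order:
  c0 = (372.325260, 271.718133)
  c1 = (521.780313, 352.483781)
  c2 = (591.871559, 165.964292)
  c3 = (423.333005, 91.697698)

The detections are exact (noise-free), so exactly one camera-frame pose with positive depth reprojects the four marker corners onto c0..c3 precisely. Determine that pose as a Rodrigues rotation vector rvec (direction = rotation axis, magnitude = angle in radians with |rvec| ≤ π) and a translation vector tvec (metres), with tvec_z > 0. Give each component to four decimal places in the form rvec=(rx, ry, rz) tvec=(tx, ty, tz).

rvec=(0.2974, 0.3446, 0.3505) tvec=(0.1009, 0.0007, 0.4595)

Intrinsics K: fx=621.9, fy=755.9, cx=336.4, cy=222.0
Marker side s = 0.124 m; corners in marker frame (Z=0):
  M0 = (-0.0620, +0.0620, 0)
  M1 = (+0.0620, +0.0620, 0)
  M2 = (+0.0620, -0.0620, 0)
  M3 = (-0.0620, -0.0620, 0)
Detected image corners:
  c0 = (372.325260, 271.718133) px
  c1 = (521.780313, 352.483781) px
  c2 = (591.871559, 165.964292) px
  c3 = (423.333005, 91.697698) px
Planar DLT: solve 8×8 A·h = b for H (H[2,2]=1):
  H  [+992.82481 -132.28967 +472.98681]
  H  [+494.29215 +1640.12435 +223.23020]
  H  [-0.59891 +0.73986 +1.00000]
B = K⁻¹H; ‖b₁‖=2.176058, ‖b₂‖=2.176058; λ = 2/(‖b₁‖+‖b₂‖) = 0.459547, sign → tz>0 ⇒ λ=+0.459547
r₁ = λ·B[:,0] = (+0.88252,+0.38133,-0.27523); r₂ = λ·B[:,1] = (-0.28167,+0.89725,+0.34000)
r₃ = r₁×r₂ = (+0.37660,-0.22253,+0.89925); SVD([r₁ r₂ r₃]) → R = UVᵀ:
  R  [+0.88252 -0.28167 +0.37660]
  R  [+0.38133 +0.89725 -0.22253]
  R  [-0.27523 +0.34000 +0.89925]
t = (+0.10093, +0.00075, +0.45955) m
tr R = 2.679018; θ = arccos((tr R − 1)/2) = 0.574418 rad = 32.912°
axis k = ((R−Rᵀ)₃₂, (R−Rᵀ)₁₃, (R−Rᵀ)₂₁) / (2 sinθ) = (+0.517655, +0.599831, +0.610111)
rvec = θ·k = (+0.297350, +0.344554, +0.350459)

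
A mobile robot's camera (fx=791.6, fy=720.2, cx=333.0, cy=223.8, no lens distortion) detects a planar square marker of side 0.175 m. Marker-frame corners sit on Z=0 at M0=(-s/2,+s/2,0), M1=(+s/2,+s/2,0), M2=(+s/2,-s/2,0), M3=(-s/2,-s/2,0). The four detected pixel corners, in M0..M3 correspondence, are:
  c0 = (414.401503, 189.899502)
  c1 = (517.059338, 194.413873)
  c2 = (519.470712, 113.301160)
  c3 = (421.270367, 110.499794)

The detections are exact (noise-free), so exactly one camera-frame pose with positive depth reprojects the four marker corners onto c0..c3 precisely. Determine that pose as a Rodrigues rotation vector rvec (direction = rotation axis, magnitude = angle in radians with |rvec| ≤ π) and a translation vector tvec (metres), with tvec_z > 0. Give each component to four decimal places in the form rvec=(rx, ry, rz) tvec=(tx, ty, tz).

rvec=(-0.3782, 0.1422, 0.0846) tvec=(0.2377, -0.1411, 1.3977)

Intrinsics K: fx=791.6, fy=720.2, cx=333.0, cy=223.8
Marker side s = 0.175 m; corners in marker frame (Z=0):
  M0 = (-0.0875, +0.0875, 0)
  M1 = (+0.0875, +0.0875, 0)
  M2 = (+0.0875, -0.0875, 0)
  M3 = (-0.0875, -0.0875, 0)
Detected image corners:
  c0 = (414.401503, 189.899502) px
  c1 = (517.059338, 194.413873) px
  c2 = (519.470712, 113.301160) px
  c3 = (421.270367, 110.499794) px
Planar DLT: solve 8×8 A·h = b for H (H[2,2]=1):
  H  [+522.02461 -147.72982 +467.61892]
  H  [+4.04152 +419.22753 +151.10255]
  H  [-0.11018 -0.25872 +1.00000]
B = K⁻¹H; ‖b₁‖=0.715460, ‖b₂‖=0.715460; λ = 2/(‖b₁‖+‖b₂‖) = 1.397702, sign → tz>0 ⇒ λ=+1.397702
r₁ = λ·B[:,0] = (+0.98650,+0.05570,-0.15399); r₂ = λ·B[:,1] = (-0.10873,+0.92597,-0.36161)
r₃ = r₁×r₂ = (+0.12245,+0.37347,+0.91953); SVD([r₁ r₂ r₃]) → R = UVᵀ:
  R  [+0.98650 -0.10873 +0.12245]
  R  [+0.05570 +0.92597 +0.37347]
  R  [-0.15399 -0.36161 +0.91953]
t = (+0.23769, -0.14108, +1.39770) m
tr R = 2.831995; θ = arccos((tr R − 1)/2) = 0.412809 rad = 23.652°
axis k = ((R−Rᵀ)₃₂, (R−Rᵀ)₁₃, (R−Rᵀ)₂₁) / (2 sinθ) = (-0.916135, +0.344536, +0.204920)
rvec = θ·k = (-0.378189, +0.142227, +0.084593)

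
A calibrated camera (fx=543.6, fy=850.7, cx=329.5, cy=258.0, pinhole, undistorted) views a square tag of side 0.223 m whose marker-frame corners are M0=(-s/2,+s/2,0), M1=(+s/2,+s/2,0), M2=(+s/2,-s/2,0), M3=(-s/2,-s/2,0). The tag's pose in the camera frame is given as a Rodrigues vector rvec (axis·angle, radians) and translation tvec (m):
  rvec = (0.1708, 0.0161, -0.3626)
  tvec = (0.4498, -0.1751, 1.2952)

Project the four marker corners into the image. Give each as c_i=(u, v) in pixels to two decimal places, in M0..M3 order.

Intrinsics K: fx=543.6, fy=850.7, cx=329.5, cy=258.0
Marker side s = 0.223 m; corners in marker frame (Z=0):
  M0 = (-0.1115, +0.1115, 0)
  M1 = (+0.1115, +0.1115, 0)
  M2 = (+0.1115, -0.1115, 0)
  M3 = (-0.1115, -0.1115, 0)
rvec = (0.1708, 0.0161, -0.3626), |rvec| = θ = 0.40114 rad = 22.983°
Rodrigues: sinθ=0.39047, 1−cosθ=0.07938; R = I + sinθ·[k]× + (1−cosθ)·[k]×²:
    [+0.93501 +0.35431 -0.01488]
    [-0.35160 +0.92075 -0.16914]
    [-0.04622 +0.16338 +0.98548]
t = (0.4498, -0.1751, 1.2952) m
M0: Pc = R·M0+t = (+0.38505, -0.03323, +1.31857); u = 543.6·(+0.38505)/1.31857 + 329.5 = 488.2433, v = 850.7·(-0.03323)/1.31857 + 258.0 = 236.5586
M1: Pc = R·M1+t = (+0.59356, -0.11164, +1.30826); u = 543.6·(+0.59356)/1.30826 + 329.5 = 576.1315, v = 850.7·(-0.11164)/1.30826 + 258.0 = 185.4059
M2: Pc = R·M2+t = (+0.51455, -0.31697, +1.27183); u = 543.6·(+0.51455)/1.27183 + 329.5 = 549.4259, v = 850.7·(-0.31697)/1.27183 + 258.0 = 45.9880
M3: Pc = R·M3+t = (+0.30604, -0.23856, +1.28214); u = 543.6·(+0.30604)/1.28214 + 329.5 = 459.2550, v = 850.7·(-0.23856)/1.28214 + 258.0 = 99.7151

c0=(488.24, 236.56) c1=(576.13, 185.41) c2=(549.43, 45.99) c3=(459.26, 99.72)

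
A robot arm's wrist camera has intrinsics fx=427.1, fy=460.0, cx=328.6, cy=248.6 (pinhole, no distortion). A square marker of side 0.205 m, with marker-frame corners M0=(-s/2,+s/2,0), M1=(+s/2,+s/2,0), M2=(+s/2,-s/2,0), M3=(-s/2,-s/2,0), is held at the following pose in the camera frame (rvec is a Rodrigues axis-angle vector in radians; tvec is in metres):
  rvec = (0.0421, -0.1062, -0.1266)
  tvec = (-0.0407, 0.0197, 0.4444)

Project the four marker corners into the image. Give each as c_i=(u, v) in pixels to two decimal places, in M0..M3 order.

Intrinsics K: fx=427.1, fy=460.0, cx=328.6, cy=248.6
Marker side s = 0.205 m; corners in marker frame (Z=0):
  M0 = (-0.1025, +0.1025, 0)
  M1 = (+0.1025, +0.1025, 0)
  M2 = (+0.1025, -0.1025, 0)
  M3 = (-0.1025, -0.1025, 0)
rvec = (0.0421, -0.1062, -0.1266), |rvec| = θ = 0.17052 rad = 9.770°
Rodrigues: sinθ=0.16970, 1−cosθ=0.01450; R = I + sinθ·[k]× + (1−cosθ)·[k]×²:
    [+0.98638 +0.12376 -0.10834]
    [-0.12822 +0.99112 -0.03519]
    [+0.10303 +0.04860 +0.99349]
t = (-0.0407, 0.0197, 0.4444) m
M0: Pc = R·M0+t = (-0.12912, +0.13443, +0.43882); u = 427.1·(-0.12912)/0.43882 + 328.6 = 202.9301, v = 460.0·(+0.13443)/0.43882 + 248.6 = 389.5203
M1: Pc = R·M1+t = (+0.07309, +0.10815, +0.45994); u = 427.1·(+0.07309)/0.45994 + 328.6 = 396.4702, v = 460.0·(+0.10815)/0.45994 + 248.6 = 356.7613
M2: Pc = R·M2+t = (+0.04772, -0.09503, +0.44998); u = 427.1·(+0.04772)/0.44998 + 328.6 = 373.8926, v = 460.0·(-0.09503)/0.44998 + 248.6 = 151.4513
M3: Pc = R·M3+t = (-0.15449, -0.06875, +0.42886); u = 427.1·(-0.15449)/0.42886 + 328.6 = 174.7442, v = 460.0·(-0.06875)/0.42886 + 248.6 = 174.8601

c0=(202.93, 389.52) c1=(396.47, 356.76) c2=(373.89, 151.45) c3=(174.74, 174.86)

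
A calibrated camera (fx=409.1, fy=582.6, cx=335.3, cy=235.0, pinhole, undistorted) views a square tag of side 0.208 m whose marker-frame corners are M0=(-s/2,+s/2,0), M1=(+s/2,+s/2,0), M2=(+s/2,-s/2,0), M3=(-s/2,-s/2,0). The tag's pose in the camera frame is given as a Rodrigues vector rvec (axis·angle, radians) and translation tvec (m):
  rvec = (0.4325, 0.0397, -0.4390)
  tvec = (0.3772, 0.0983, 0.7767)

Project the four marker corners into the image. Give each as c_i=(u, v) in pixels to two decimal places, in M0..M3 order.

Intrinsics K: fx=409.1, fy=582.6, cx=335.3, cy=235.0
Marker side s = 0.208 m; corners in marker frame (Z=0):
  M0 = (-0.1040, +0.1040, 0)
  M1 = (+0.1040, +0.1040, 0)
  M2 = (+0.1040, -0.1040, 0)
  M3 = (-0.1040, -0.1040, 0)
rvec = (0.4325, 0.0397, -0.4390), |rvec| = θ = 0.61754 rad = 35.382°
Rodrigues: sinθ=0.57903, 1−cosθ=0.18469; R = I + sinθ·[k]× + (1−cosθ)·[k]×²:
    [+0.90590 +0.41994 -0.05473]
    [-0.40331 +0.81607 -0.41397]
    [-0.12918 +0.39709 +0.90864]
t = (0.3772, 0.0983, 0.7767) m
M0: Pc = R·M0+t = (+0.32666, +0.22512, +0.83143); u = 409.1·(+0.32666)/0.83143 + 335.3 = 496.0308, v = 582.6·(+0.22512)/0.83143 + 235.0 = 392.7426
M1: Pc = R·M1+t = (+0.51509, +0.14123, +0.80456); u = 409.1·(+0.51509)/0.80456 + 335.3 = 597.2091, v = 582.6·(+0.14123)/0.80456 + 235.0 = 337.2654
M2: Pc = R·M2+t = (+0.42774, -0.02852, +0.72197); u = 409.1·(+0.42774)/0.72197 + 335.3 = 577.6768, v = 582.6·(-0.02852)/0.72197 + 235.0 = 211.9892
M3: Pc = R·M3+t = (+0.23931, +0.05537, +0.74884); u = 409.1·(+0.23931)/0.74884 + 335.3 = 466.0397, v = 582.6·(+0.05537)/0.74884 + 235.0 = 278.0805

c0=(496.03, 392.74) c1=(597.21, 337.27) c2=(577.68, 211.99) c3=(466.04, 278.08)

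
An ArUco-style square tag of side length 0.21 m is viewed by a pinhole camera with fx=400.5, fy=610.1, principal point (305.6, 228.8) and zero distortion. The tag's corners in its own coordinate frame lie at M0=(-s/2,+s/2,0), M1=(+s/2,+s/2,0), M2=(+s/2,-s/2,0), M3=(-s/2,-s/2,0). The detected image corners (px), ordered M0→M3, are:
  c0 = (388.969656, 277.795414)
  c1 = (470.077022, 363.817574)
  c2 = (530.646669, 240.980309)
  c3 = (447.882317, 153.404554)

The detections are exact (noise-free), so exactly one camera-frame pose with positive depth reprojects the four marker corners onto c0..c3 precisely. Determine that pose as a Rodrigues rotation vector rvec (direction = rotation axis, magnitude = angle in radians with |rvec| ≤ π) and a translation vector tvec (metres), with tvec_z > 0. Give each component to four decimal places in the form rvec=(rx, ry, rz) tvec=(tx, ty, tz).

Intrinsics K: fx=400.5, fy=610.1, cx=305.6, cy=228.8
Marker side s = 0.21 m; corners in marker frame (Z=0):
  M0 = (-0.1050, +0.1050, 0)
  M1 = (+0.1050, +0.1050, 0)
  M2 = (+0.1050, -0.1050, 0)
  M3 = (-0.1050, -0.1050, 0)
Detected image corners:
  c0 = (388.969656, 277.795414) px
  c1 = (470.077022, 363.817574) px
  c2 = (530.646669, 240.980309) px
  c3 = (447.882317, 153.404554) px
Planar DLT: solve 8×8 A·h = b for H (H[2,2]=1):
  H  [+387.77118 -241.96163 +459.08152]
  H  [+411.96119 +612.61136 +259.57668]
  H  [-0.00514 +0.09255 +1.00000]
B = K⁻¹H; ‖b₁‖=1.184750, ‖b₂‖=1.184750; λ = 2/(‖b₁‖+‖b₂‖) = 0.844060, sign → tz>0 ⇒ λ=+0.844060
r₁ = λ·B[:,0] = (+0.82054,+0.57157,-0.00434); r₂ = λ·B[:,1] = (-0.56955,+0.81824,+0.07812)
r₃ = r₁×r₂ = (+0.04820,-0.06163,+0.99693); SVD([r₁ r₂ r₃]) → R = UVᵀ:
  R  [+0.82054 -0.56955 +0.04820]
  R  [+0.57157 +0.81824 -0.06163]
  R  [-0.00434 +0.07812 +0.99693]
t = (+0.32346, +0.04258, +0.84406) m
tr R = 2.635717; θ = arccos((tr R − 1)/2) = 0.613117 rad = 35.129°
axis k = ((R−Rᵀ)₃₂, (R−Rᵀ)₁₃, (R−Rᵀ)₂₁) / (2 sinθ) = (+0.121433, +0.045653, +0.991549)
rvec = θ·k = (+0.074452, +0.027990, +0.607936)

rvec=(0.0745, 0.0280, 0.6079) tvec=(0.3235, 0.0426, 0.8441)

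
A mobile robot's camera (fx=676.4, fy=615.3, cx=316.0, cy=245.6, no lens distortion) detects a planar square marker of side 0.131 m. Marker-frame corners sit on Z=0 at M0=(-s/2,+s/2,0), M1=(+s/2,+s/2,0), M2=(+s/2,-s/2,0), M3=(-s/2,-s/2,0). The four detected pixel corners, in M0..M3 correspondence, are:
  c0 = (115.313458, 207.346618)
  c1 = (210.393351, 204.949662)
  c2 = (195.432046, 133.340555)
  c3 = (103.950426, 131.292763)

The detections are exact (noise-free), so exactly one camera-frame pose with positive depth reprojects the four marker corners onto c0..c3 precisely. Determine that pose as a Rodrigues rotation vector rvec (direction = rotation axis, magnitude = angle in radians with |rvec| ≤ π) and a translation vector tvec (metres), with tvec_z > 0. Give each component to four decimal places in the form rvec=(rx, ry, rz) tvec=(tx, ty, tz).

Intrinsics K: fx=676.4, fy=615.3, cx=316.0, cy=245.6
Marker side s = 0.131 m; corners in marker frame (Z=0):
  M0 = (-0.0655, +0.0655, 0)
  M1 = (+0.0655, +0.0655, 0)
  M2 = (+0.0655, -0.0655, 0)
  M3 = (-0.0655, -0.0655, 0)
Detected image corners:
  c0 = (115.313458, 207.346618) px
  c1 = (210.393351, 204.949662) px
  c2 = (195.432046, 133.340555) px
  c3 = (103.950426, 131.292763) px
Planar DLT: solve 8×8 A·h = b for H (H[2,2]=1):
  H  [+783.42620 +44.75619 +157.51880]
  H  [+76.69372 +502.30328 +168.36127]
  H  [+0.45870 -0.35919 +1.00000]
B = K⁻¹H; ‖b₁‖=1.051111, ‖b₂‖=1.051111; λ = 2/(‖b₁‖+‖b₂‖) = 0.951375, sign → tz>0 ⇒ λ=+0.951375
r₁ = λ·B[:,0] = (+0.89803,-0.05561,+0.43640); r₂ = λ·B[:,1] = (+0.22260,+0.91306,-0.34172)
r₃ = r₁×r₂ = (-0.37945,+0.40402,+0.83234); SVD([r₁ r₂ r₃]) → R = UVᵀ:
  R  [+0.89803 +0.22260 -0.37945]
  R  [-0.05561 +0.91306 +0.40402]
  R  [+0.43640 -0.34172 +0.83234]
t = (-0.22291, -0.11943, +0.95137) m
tr R = 2.643429; θ = arccos((tr R − 1)/2) = 0.606383 rad = 34.743°
axis k = ((R−Rᵀ)₃₂, (R−Rᵀ)₁₃, (R−Rᵀ)₂₁) / (2 sinθ) = (-0.654273, -0.715787, -0.244081)
rvec = θ·k = (-0.396740, -0.434041, -0.148006)

rvec=(-0.3967, -0.4340, -0.1480) tvec=(-0.2229, -0.1194, 0.9514)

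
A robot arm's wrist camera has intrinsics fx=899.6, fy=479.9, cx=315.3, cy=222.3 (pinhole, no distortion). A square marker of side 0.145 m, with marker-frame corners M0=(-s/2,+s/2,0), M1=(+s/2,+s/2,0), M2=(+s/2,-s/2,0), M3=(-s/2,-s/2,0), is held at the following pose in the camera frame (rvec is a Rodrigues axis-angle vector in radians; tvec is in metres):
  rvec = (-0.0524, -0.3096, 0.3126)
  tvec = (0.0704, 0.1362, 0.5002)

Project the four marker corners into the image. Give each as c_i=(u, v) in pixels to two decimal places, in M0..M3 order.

Intrinsics K: fx=899.6, fy=479.9, cx=315.3, cy=222.3
Marker side s = 0.145 m; corners in marker frame (Z=0):
  M0 = (-0.0725, +0.0725, 0)
  M1 = (+0.0725, +0.0725, 0)
  M2 = (+0.0725, -0.0725, 0)
  M3 = (-0.0725, -0.0725, 0)
rvec = (-0.0524, -0.3096, 0.3126), |rvec| = θ = 0.44308 rad = 25.386°
Rodrigues: sinθ=0.42872, 1−cosθ=0.09656; R = I + sinθ·[k]× + (1−cosθ)·[k]×²:
    [+0.90479 -0.29449 -0.30763]
    [+0.31045 +0.95058 +0.00310]
    [+0.29151 -0.09831 +0.95150]
t = (0.0704, 0.1362, 0.5002) m
M0: Pc = R·M0+t = (-0.01655, +0.18261, +0.47194); u = 899.6·(-0.01655)/0.47194 + 315.3 = 283.7569, v = 479.9·(+0.18261)/0.47194 + 222.3 = 407.9903
M1: Pc = R·M1+t = (+0.11465, +0.22763, +0.51421); u = 899.6·(+0.11465)/0.51421 + 315.3 = 515.8726, v = 479.9·(+0.22763)/0.51421 + 222.3 = 434.7382
M2: Pc = R·M2+t = (+0.15735, +0.08979, +0.52846); u = 899.6·(+0.15735)/0.52846 + 315.3 = 583.1530, v = 479.9·(+0.08979)/0.52846 + 222.3 = 303.8393
M3: Pc = R·M3+t = (+0.02615, +0.04477, +0.48619); u = 899.6·(+0.02615)/0.48619 + 315.3 = 363.6919, v = 479.9·(+0.04477)/0.48619 + 222.3 = 266.4954

c0=(283.76, 407.99) c1=(515.87, 434.74) c2=(583.15, 303.84) c3=(363.69, 266.50)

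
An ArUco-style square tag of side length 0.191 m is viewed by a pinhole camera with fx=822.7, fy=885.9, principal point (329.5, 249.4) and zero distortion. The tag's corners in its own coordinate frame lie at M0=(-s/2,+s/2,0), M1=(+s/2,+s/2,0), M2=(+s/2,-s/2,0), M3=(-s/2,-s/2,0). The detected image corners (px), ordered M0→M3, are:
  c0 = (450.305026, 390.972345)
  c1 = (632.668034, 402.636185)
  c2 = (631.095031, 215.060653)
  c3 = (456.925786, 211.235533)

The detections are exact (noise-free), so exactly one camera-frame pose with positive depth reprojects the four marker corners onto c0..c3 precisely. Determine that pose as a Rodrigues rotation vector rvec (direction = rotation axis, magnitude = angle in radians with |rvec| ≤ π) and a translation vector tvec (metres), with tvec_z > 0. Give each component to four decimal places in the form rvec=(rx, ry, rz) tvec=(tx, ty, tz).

Intrinsics K: fx=822.7, fy=885.9, cx=329.5, cy=249.4
Marker side s = 0.191 m; corners in marker frame (Z=0):
  M0 = (-0.0955, +0.0955, 0)
  M1 = (+0.0955, +0.0955, 0)
  M2 = (+0.0955, -0.0955, 0)
  M3 = (-0.0955, -0.0955, 0)
Detected image corners:
  c0 = (450.305026, 390.972345) px
  c1 = (632.668034, 402.636185) px
  c2 = (631.095031, 215.060653) px
  c3 = (456.925786, 211.235533) px
Planar DLT: solve 8×8 A·h = b for H (H[2,2]=1):
  H  [+817.12372 -145.89992 +540.96313]
  H  [-24.94786 +886.82062 +302.76050]
  H  [-0.21319 -0.24367 +1.00000]
B = K⁻¹H; ‖b₁‖=1.099934, ‖b₂‖=1.099934; λ = 2/(‖b₁‖+‖b₂‖) = 0.909145, sign → tz>0 ⇒ λ=+0.909145
r₁ = λ·B[:,0] = (+0.98061,+0.02896,-0.19382); r₂ = λ·B[:,1] = (-0.07251,+0.97245,-0.22153)
r₃ = r₁×r₂ = (+0.18206,+0.23129,+0.95570); SVD([r₁ r₂ r₃]) → R = UVᵀ:
  R  [+0.98061 -0.07251 +0.18206]
  R  [+0.02896 +0.97245 +0.23129]
  R  [-0.19382 -0.22153 +0.95570]
t = (+0.23368, +0.05476, +0.90915) m
tr R = 2.908763; θ = arccos((tr R − 1)/2) = 0.303215 rad = 17.373°
axis k = ((R−Rᵀ)₃₂, (R−Rᵀ)₁₃, (R−Rᵀ)₂₁) / (2 sinθ) = (-0.758252, +0.629431, +0.169912)
rvec = θ·k = (-0.229913, +0.190853, +0.051520)

rvec=(-0.2299, 0.1909, 0.0515) tvec=(0.2337, 0.0548, 0.9091)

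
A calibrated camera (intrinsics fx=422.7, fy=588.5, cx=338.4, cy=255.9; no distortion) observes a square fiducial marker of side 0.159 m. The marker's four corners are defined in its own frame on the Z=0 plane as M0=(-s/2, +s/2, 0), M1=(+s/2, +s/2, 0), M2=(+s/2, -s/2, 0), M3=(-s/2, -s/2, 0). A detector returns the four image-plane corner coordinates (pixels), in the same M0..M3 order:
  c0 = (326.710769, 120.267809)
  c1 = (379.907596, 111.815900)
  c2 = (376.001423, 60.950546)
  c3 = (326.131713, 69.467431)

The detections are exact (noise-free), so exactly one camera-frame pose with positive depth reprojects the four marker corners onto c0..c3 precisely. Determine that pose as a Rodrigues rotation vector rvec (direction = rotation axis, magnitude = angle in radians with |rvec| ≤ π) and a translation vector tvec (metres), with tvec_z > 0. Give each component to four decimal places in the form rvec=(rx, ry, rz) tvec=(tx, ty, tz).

rvec=(-0.5479, 0.1204, -0.0614) tvec=(0.0418, -0.3663, 1.2981)

Intrinsics K: fx=422.7, fy=588.5, cx=338.4, cy=255.9
Marker side s = 0.159 m; corners in marker frame (Z=0):
  M0 = (-0.0795, +0.0795, 0)
  M1 = (+0.0795, +0.0795, 0)
  M2 = (+0.0795, -0.0795, 0)
  M3 = (-0.0795, -0.0795, 0)
Detected image corners:
  c0 = (326.710769, 120.267809) px
  c1 = (379.907596, 111.815900) px
  c2 = (376.001423, 60.950546) px
  c3 = (326.131713, 69.467431) px
Planar DLT: solve 8×8 A·h = b for H (H[2,2]=1):
  H  [+297.26583 -127.81167 +351.99779]
  H  [-60.18854 +283.20040 +89.83695]
  H  [-0.07527 -0.40278 +1.00000]
B = K⁻¹H; ‖b₁‖=0.770357, ‖b₂‖=0.770357; λ = 2/(‖b₁‖+‖b₂‖) = 1.298100, sign → tz>0 ⇒ λ=+1.298100
r₁ = λ·B[:,0] = (+0.99111,-0.09028,-0.09770); r₂ = λ·B[:,1] = (+0.02607,+0.85203,-0.52285)
r₃ = r₁×r₂ = (+0.13045,+0.51565,+0.84681); SVD([r₁ r₂ r₃]) → R = UVᵀ:
  R  [+0.99111 +0.02607 +0.13045]
  R  [-0.09028 +0.85203 +0.51565]
  R  [-0.09770 -0.52285 +0.84681]
t = (+0.04176, -0.36630, +1.29810) m
tr R = 2.689950; θ = arccos((tr R − 1)/2) = 0.564278 rad = 32.331°
axis k = ((R−Rᵀ)₃₂, (R−Rᵀ)₁₃, (R−Rᵀ)₂₁) / (2 sinθ) = (-0.970912, +0.213301, -0.108774)
rvec = θ·k = (-0.547864, +0.120361, -0.061379)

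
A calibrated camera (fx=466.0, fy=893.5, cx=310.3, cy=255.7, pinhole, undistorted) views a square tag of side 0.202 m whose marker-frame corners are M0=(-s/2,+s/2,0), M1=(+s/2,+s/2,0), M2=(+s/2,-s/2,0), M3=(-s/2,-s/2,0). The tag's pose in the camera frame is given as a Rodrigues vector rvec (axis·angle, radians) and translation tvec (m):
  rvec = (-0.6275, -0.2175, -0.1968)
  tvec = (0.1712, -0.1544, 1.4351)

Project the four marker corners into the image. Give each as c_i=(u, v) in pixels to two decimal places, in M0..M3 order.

Intrinsics K: fx=466.0, fy=893.5, cx=310.3, cy=255.7
Marker side s = 0.202 m; corners in marker frame (Z=0):
  M0 = (-0.1010, +0.1010, 0)
  M1 = (+0.1010, +0.1010, 0)
  M2 = (+0.1010, -0.1010, 0)
  M3 = (-0.1010, -0.1010, 0)
rvec = (-0.6275, -0.2175, -0.1968), |rvec| = θ = 0.69267 rad = 39.687°
Rodrigues: sinθ=0.63859, 1−cosθ=0.23046; R = I + sinθ·[k]× + (1−cosθ)·[k]×²:
    [+0.95867 +0.24699 -0.14120]
    [-0.11588 +0.79227 +0.59907]
    [+0.25984 -0.55795 +0.78815]
t = (0.1712, -0.1544, 1.4351) m
M0: Pc = R·M0+t = (+0.09932, -0.06268, +1.35250); u = 466.0·(+0.09932)/1.35250 + 310.3 = 344.5203, v = 893.5·(-0.06268)/1.35250 + 255.7 = 214.2937
M1: Pc = R·M1+t = (+0.29297, -0.08609, +1.40499); u = 466.0·(+0.29297)/1.40499 + 310.3 = 407.4715, v = 893.5·(-0.08609)/1.40499 + 255.7 = 200.9544
M2: Pc = R·M2+t = (+0.24308, -0.24612, +1.51770); u = 466.0·(+0.24308)/1.51770 + 310.3 = 384.9363, v = 893.5·(-0.24612)/1.51770 + 255.7 = 110.8023
M3: Pc = R·M3+t = (+0.04943, -0.22271, +1.46521); u = 466.0·(+0.04943)/1.46521 + 310.3 = 326.0202, v = 893.5·(-0.22271)/1.46521 + 255.7 = 119.8862

c0=(344.52, 214.29) c1=(407.47, 200.95) c2=(384.94, 110.80) c3=(326.02, 119.89)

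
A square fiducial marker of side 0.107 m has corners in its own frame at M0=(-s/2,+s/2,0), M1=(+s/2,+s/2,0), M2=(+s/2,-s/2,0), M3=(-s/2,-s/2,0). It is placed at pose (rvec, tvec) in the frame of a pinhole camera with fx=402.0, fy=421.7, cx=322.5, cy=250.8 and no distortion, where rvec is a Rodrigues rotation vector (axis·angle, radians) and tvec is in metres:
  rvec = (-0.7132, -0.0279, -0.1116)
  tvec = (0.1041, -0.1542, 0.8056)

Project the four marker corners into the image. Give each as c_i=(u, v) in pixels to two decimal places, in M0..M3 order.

c0=(352.32, 190.85) c1=(407.26, 185.98) c2=(394.57, 151.20) c3=(344.09, 155.38)

Intrinsics K: fx=402.0, fy=421.7, cx=322.5, cy=250.8
Marker side s = 0.107 m; corners in marker frame (Z=0):
  M0 = (-0.0535, +0.0535, 0)
  M1 = (+0.0535, +0.0535, 0)
  M2 = (+0.0535, -0.0535, 0)
  M3 = (-0.0535, -0.0535, 0)
rvec = (-0.7132, -0.0279, -0.1116), |rvec| = θ = 0.72242 rad = 41.391°
Rodrigues: sinθ=0.66120, 1−cosθ=0.24979; R = I + sinθ·[k]× + (1−cosθ)·[k]×²:
    [+0.99367 +0.11167 +0.01256]
    [-0.09262 +0.75058 +0.65425]
    [+0.06363 -0.65127 +0.75617]
t = (0.1041, -0.1542, 0.8056) m
M0: Pc = R·M0+t = (+0.05691, -0.10909, +0.76735); u = 402.0·(+0.05691)/0.76735 + 322.5 = 352.3156, v = 421.7·(-0.10909)/0.76735 + 250.8 = 190.8501
M1: Pc = R·M1+t = (+0.16324, -0.11900, +0.77416); u = 402.0·(+0.16324)/0.77416 + 322.5 = 407.2635, v = 421.7·(-0.11900)/0.77416 + 250.8 = 185.9790
M2: Pc = R·M2+t = (+0.15129, -0.19931, +0.84385); u = 402.0·(+0.15129)/0.84385 + 322.5 = 394.5715, v = 421.7·(-0.19931)/0.84385 + 250.8 = 151.1972
M3: Pc = R·M3+t = (+0.04496, -0.18940, +0.83704); u = 402.0·(+0.04496)/0.83704 + 322.5 = 344.0949, v = 421.7·(-0.18940)/0.83704 + 250.8 = 155.3798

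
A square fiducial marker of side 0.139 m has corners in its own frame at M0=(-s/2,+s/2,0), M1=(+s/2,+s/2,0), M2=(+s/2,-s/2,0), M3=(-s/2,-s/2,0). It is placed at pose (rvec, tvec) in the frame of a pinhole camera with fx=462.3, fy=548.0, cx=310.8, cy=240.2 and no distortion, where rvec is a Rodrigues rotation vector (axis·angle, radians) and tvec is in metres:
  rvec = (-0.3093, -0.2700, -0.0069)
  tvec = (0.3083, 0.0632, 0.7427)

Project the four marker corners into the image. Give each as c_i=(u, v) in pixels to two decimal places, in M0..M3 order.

Intrinsics K: fx=462.3, fy=548.0, cx=310.8, cy=240.2
Marker side s = 0.139 m; corners in marker frame (Z=0):
  M0 = (-0.0695, +0.0695, 0)
  M1 = (+0.0695, +0.0695, 0)
  M2 = (+0.0695, -0.0695, 0)
  M3 = (-0.0695, -0.0695, 0)
rvec = (-0.3093, -0.2700, -0.0069), |rvec| = θ = 0.41063 rad = 23.527°
Rodrigues: sinθ=0.39918, 1−cosθ=0.08313; R = I + sinθ·[k]× + (1−cosθ)·[k]×²:
    [+0.96404 +0.04788 -0.26142]
    [+0.03446 +0.95281 +0.30160]
    [+0.26353 -0.29976 +0.91689]
t = (0.3083, 0.0632, 0.7427) m
M0: Pc = R·M0+t = (+0.24463, +0.12703, +0.70355); u = 462.3·(+0.24463)/0.70355 + 310.8 = 471.5433, v = 548.0·(+0.12703)/0.70355 + 240.2 = 339.1406
M1: Pc = R·M1+t = (+0.37863, +0.13182, +0.74018); u = 462.3·(+0.37863)/0.74018 + 310.8 = 547.2822, v = 548.0·(+0.13182)/0.74018 + 240.2 = 337.7909
M2: Pc = R·M2+t = (+0.37197, -0.00063, +0.78185); u = 462.3·(+0.37197)/0.78185 + 310.8 = 530.7441, v = 548.0·(-0.00063)/0.78185 + 240.2 = 239.7618
M3: Pc = R·M3+t = (+0.23797, -0.00542, +0.74522); u = 462.3·(+0.23797)/0.74522 + 310.8 = 458.4271, v = 548.0·(-0.00542)/0.74522 + 240.2 = 236.2176

c0=(471.54, 339.14) c1=(547.28, 337.79) c2=(530.74, 239.76) c3=(458.43, 236.22)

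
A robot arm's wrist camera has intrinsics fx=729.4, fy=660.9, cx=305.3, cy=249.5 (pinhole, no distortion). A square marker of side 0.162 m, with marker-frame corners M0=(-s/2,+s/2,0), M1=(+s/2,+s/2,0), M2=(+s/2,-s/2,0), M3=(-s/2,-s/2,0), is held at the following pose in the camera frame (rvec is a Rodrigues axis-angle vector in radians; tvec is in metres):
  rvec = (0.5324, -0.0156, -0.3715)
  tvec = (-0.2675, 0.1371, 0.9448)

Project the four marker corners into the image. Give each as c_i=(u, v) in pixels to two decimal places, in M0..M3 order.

Intrinsics K: fx=729.4, fy=660.9, cx=305.3, cy=249.5
Marker side s = 0.162 m; corners in marker frame (Z=0):
  M0 = (-0.0810, +0.0810, 0)
  M1 = (+0.0810, +0.0810, 0)
  M2 = (+0.0810, -0.0810, 0)
  M3 = (-0.0810, -0.0810, 0)
rvec = (0.5324, -0.0156, -0.3715), |rvec| = θ = 0.64939 rad = 37.207°
Rodrigues: sinθ=0.60470, 1−cosθ=0.20355; R = I + sinθ·[k]× + (1−cosθ)·[k]×²:
    [+0.93327 +0.34193 -0.10999]
    [-0.34994 +0.79657 -0.49296]
    [-0.08094 +0.49856 +0.86307]
t = (-0.2675, 0.1371, 0.9448) m
M0: Pc = R·M0+t = (-0.31540, +0.22997, +0.99174); u = 729.4·(-0.31540)/0.99174 + 305.3 = 73.3320, v = 660.9·(+0.22997)/0.99174 + 249.5 = 402.7516
M1: Pc = R·M1+t = (-0.16421, +0.17328, +0.97863); u = 729.4·(-0.16421)/0.97863 + 305.3 = 182.9099, v = 660.9·(+0.17328)/0.97863 + 249.5 = 366.5197
M2: Pc = R·M2+t = (-0.21960, +0.04423, +0.89786); u = 729.4·(-0.21960)/0.89786 + 305.3 = 126.9013, v = 660.9·(+0.04423)/0.89786 + 249.5 = 282.0587
M3: Pc = R·M3+t = (-0.37079, +0.10092, +0.91097); u = 729.4·(-0.37079)/0.91097 + 305.3 = 8.4144, v = 660.9·(+0.10092)/0.91097 + 249.5 = 322.7185

c0=(73.33, 402.75) c1=(182.91, 366.52) c2=(126.90, 282.06) c3=(8.41, 322.72)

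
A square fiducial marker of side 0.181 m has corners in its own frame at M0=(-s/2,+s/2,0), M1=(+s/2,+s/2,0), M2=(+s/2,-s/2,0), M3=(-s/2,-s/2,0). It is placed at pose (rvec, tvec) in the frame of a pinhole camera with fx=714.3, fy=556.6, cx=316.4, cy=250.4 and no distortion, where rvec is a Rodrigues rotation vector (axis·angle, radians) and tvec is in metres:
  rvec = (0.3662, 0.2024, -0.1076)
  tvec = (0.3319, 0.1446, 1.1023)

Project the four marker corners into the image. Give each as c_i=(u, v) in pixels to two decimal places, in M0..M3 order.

c0=(475.30, 363.73) c1=(593.93, 361.56) c2=(593.06, 279.22) c3=(467.69, 284.45)

Intrinsics K: fx=714.3, fy=556.6, cx=316.4, cy=250.4
Marker side s = 0.181 m; corners in marker frame (Z=0):
  M0 = (-0.0905, +0.0905, 0)
  M1 = (+0.0905, +0.0905, 0)
  M2 = (+0.0905, -0.0905, 0)
  M3 = (-0.0905, -0.0905, 0)
rvec = (0.3662, 0.2024, -0.1076), |rvec| = θ = 0.43203 rad = 24.753°
Rodrigues: sinθ=0.41871, 1−cosθ=0.09188; R = I + sinθ·[k]× + (1−cosθ)·[k]×²:
    [+0.97413 +0.14077 +0.17677]
    [-0.06780 +0.92829 -0.36564]
    [-0.21556 +0.34419 +0.91382]
t = (0.3319, 0.1446, 1.1023) m
M0: Pc = R·M0+t = (+0.25648, +0.23475, +1.15296); u = 714.3·(+0.25648)/1.15296 + 316.4 = 475.2992, v = 556.6·(+0.23475)/1.15296 + 250.4 = 363.7254
M1: Pc = R·M1+t = (+0.43280, +0.22247, +1.11394); u = 714.3·(+0.43280)/1.11394 + 316.4 = 593.9265, v = 556.6·(+0.22247)/1.11394 + 250.4 = 361.5631
M2: Pc = R·M2+t = (+0.40732, +0.05445, +1.05164); u = 714.3·(+0.40732)/1.05164 + 316.4 = 593.0608, v = 556.6·(+0.05445)/1.05164 + 250.4 = 279.2210
M3: Pc = R·M3+t = (+0.23100, +0.06673, +1.09066); u = 714.3·(+0.23100)/1.09066 + 316.4 = 467.6885, v = 556.6·(+0.06673)/1.09066 + 250.4 = 284.4524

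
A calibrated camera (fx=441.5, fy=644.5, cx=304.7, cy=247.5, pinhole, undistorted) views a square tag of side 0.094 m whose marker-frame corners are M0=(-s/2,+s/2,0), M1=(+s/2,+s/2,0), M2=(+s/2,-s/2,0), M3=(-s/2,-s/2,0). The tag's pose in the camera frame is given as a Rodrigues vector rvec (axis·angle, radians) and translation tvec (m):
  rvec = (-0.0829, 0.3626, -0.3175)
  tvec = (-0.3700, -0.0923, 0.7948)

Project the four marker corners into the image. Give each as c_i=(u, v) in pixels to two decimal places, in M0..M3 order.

Intrinsics K: fx=441.5, fy=644.5, cx=304.7, cy=247.5
Marker side s = 0.094 m; corners in marker frame (Z=0):
  M0 = (-0.0470, +0.0470, 0)
  M1 = (+0.0470, +0.0470, 0)
  M2 = (+0.0470, -0.0470, 0)
  M3 = (-0.0470, -0.0470, 0)
rvec = (-0.0829, 0.3626, -0.3175), |rvec| = θ = 0.48904 rad = 28.020°
Rodrigues: sinθ=0.46978, 1−cosθ=0.11721; R = I + sinθ·[k]× + (1−cosθ)·[k]×²:
    [+0.88615 +0.29026 +0.36122]
    [-0.31973 +0.94723 +0.02321]
    [-0.33542 -0.13606 +0.93219]
t = (-0.3700, -0.0923, 0.7948) m
M0: Pc = R·M0+t = (-0.39801, -0.03275, +0.80417); u = 441.5·(-0.39801)/0.80417 + 304.7 = 86.1889, v = 644.5·(-0.03275)/0.80417 + 247.5 = 221.2500
M1: Pc = R·M1+t = (-0.31471, -0.06281, +0.77264); u = 441.5·(-0.31471)/0.77264 + 304.7 = 124.8702, v = 644.5·(-0.06281)/0.77264 + 247.5 = 195.1089
M2: Pc = R·M2+t = (-0.34199, -0.15185, +0.78543); u = 441.5·(-0.34199)/0.78543 + 304.7 = 112.4614, v = 644.5·(-0.15185)/0.78543 + 247.5 = 122.8992
M3: Pc = R·M3+t = (-0.42529, -0.12179, +0.81696); u = 441.5·(-0.42529)/0.81696 + 304.7 = 74.8646, v = 644.5·(-0.12179)/0.81696 + 247.5 = 151.4179

c0=(86.19, 221.25) c1=(124.87, 195.11) c2=(112.46, 122.90) c3=(74.86, 151.42)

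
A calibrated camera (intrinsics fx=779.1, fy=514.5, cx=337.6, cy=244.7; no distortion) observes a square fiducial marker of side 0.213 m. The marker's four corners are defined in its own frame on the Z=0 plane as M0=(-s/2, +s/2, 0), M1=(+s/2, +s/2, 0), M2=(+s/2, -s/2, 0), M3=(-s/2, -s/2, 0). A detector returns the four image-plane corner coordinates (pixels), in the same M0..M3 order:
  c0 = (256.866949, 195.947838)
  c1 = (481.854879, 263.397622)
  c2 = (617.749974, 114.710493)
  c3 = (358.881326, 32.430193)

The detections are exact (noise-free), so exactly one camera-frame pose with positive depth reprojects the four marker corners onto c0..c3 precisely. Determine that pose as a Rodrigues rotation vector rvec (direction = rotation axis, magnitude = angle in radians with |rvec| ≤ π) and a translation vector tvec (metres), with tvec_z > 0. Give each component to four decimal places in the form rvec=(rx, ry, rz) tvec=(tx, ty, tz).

rvec=(0.4650, 0.0332, 0.4307) tvec=(0.0703, -0.1049, 0.6221)

Intrinsics K: fx=779.1, fy=514.5, cx=337.6, cy=244.7
Marker side s = 0.213 m; corners in marker frame (Z=0):
  M0 = (-0.1065, +0.1065, 0)
  M1 = (+0.1065, +0.1065, 0)
  M2 = (+0.1065, -0.1065, 0)
  M3 = (-0.1065, -0.1065, 0)
Detected image corners:
  c0 = (256.866949, 195.947838) px
  c1 = (481.854879, 263.397622) px
  c2 = (617.749974, 114.710493) px
  c3 = (358.881326, 32.430193) px
Planar DLT: solve 8×8 A·h = b for H (H[2,2]=1):
  H  [+1175.16164 -255.11169 +425.70670]
  H  [+364.88533 +840.05710 +157.94080]
  H  [+0.10577 +0.70949 +1.00000]
B = K⁻¹H; ‖b₁‖=1.607582, ‖b₂‖=1.607582; λ = 2/(‖b₁‖+‖b₂‖) = 0.622052, sign → tz>0 ⇒ λ=+0.622052
r₁ = λ·B[:,0] = (+0.90977,+0.40987,+0.06579); r₂ = λ·B[:,1] = (-0.39493,+0.80576,+0.44134)
r₃ = r₁×r₂ = (+0.12788,-0.42750,+0.89492); SVD([r₁ r₂ r₃]) → R = UVᵀ:
  R  [+0.90977 -0.39493 +0.12788]
  R  [+0.40987 +0.80576 -0.42750]
  R  [+0.06579 +0.44134 +0.89492]
t = (+0.07035, -0.10490, +0.62205) m
tr R = 2.610452; θ = arccos((tr R − 1)/2) = 0.634740 rad = 36.368°
axis k = ((R−Rᵀ)₃₂, (R−Rᵀ)₁₃, (R−Rᵀ)₂₁) / (2 sinθ) = (+0.732622, +0.052351, +0.678620)
rvec = θ·k = (+0.465024, +0.033229, +0.430747)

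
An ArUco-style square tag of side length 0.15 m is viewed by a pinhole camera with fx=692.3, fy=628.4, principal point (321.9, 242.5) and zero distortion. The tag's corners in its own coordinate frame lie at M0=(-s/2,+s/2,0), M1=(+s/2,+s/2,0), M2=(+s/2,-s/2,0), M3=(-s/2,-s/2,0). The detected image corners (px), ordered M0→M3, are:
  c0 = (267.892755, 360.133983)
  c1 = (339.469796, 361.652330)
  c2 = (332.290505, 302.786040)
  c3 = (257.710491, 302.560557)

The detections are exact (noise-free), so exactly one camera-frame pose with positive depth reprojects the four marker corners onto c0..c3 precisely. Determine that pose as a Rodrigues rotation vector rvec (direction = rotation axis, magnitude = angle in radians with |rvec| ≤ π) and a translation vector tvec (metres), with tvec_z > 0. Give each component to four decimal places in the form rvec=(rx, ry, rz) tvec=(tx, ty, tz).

rvec=(0.4251, 0.2050, -0.0620) tvec=(-0.0456, 0.1974, 1.3799)

Intrinsics K: fx=692.3, fy=628.4, cx=321.9, cy=242.5
Marker side s = 0.15 m; corners in marker frame (Z=0):
  M0 = (-0.0750, +0.0750, 0)
  M1 = (+0.0750, +0.0750, 0)
  M2 = (+0.0750, -0.0750, 0)
  M3 = (-0.0750, -0.0750, 0)
Detected image corners:
  c0 = (267.892755, 360.133983) px
  c1 = (339.469796, 361.652330) px
  c2 = (332.290505, 302.786040) px
  c3 = (257.710491, 302.560557) px
Planar DLT: solve 8×8 A·h = b for H (H[2,2]=1):
  H  [+441.34606 +145.41018 +299.01827]
  H  [-44.66249 +484.98196 +332.41587]
  H  [-0.15242 +0.29205 +1.00000]
B = K⁻¹H; ‖b₁‖=0.724692, ‖b₂‖=0.724693; λ = 2/(‖b₁‖+‖b₂‖) = 1.379896, sign → tz>0 ⇒ λ=+1.379896
r₁ = λ·B[:,0] = (+0.97749,-0.01691,-0.21032); r₂ = λ·B[:,1] = (+0.10245,+0.90945,+0.40300)
r₃ = r₁×r₂ = (+0.18446,-0.41548,+0.89070); SVD([r₁ r₂ r₃]) → R = UVᵀ:
  R  [+0.97749 +0.10245 +0.18446]
  R  [-0.01691 +0.90945 -0.41548]
  R  [-0.21032 +0.40300 +0.89070]
t = (-0.04561, +0.19745, +1.37990) m
tr R = 2.777635; θ = arccos((tr R − 1)/2) = 0.476038 rad = 27.275°
axis k = ((R−Rᵀ)₃₂, (R−Rᵀ)₁₃, (R−Rᵀ)₂₁) / (2 sinθ) = (+0.893032, +0.430738, -0.130228)
rvec = θ·k = (+0.425117, +0.205047, -0.061994)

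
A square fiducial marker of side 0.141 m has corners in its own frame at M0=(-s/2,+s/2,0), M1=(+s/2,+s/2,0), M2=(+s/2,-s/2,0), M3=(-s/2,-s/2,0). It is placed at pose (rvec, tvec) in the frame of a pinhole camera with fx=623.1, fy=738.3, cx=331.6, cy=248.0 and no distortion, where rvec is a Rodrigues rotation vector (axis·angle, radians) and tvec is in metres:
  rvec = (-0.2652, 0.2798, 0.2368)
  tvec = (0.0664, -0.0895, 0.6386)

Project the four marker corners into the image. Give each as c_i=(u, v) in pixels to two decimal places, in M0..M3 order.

Intrinsics K: fx=623.1, fy=738.3, cx=331.6, cy=248.0
Marker side s = 0.141 m; corners in marker frame (Z=0):
  M0 = (-0.0705, +0.0705, 0)
  M1 = (+0.0705, +0.0705, 0)
  M2 = (+0.0705, -0.0705, 0)
  M3 = (-0.0705, -0.0705, 0)
rvec = (-0.2652, 0.2798, 0.2368), |rvec| = θ = 0.45243 rad = 25.922°
Rodrigues: sinθ=0.43715, 1−cosθ=0.10061; R = I + sinθ·[k]× + (1−cosθ)·[k]×²:
    [+0.93396 -0.26528 +0.23948]
    [+0.19233 +0.93787 +0.28881]
    [-0.30122 -0.22368 +0.92695]
t = (0.0664, -0.0895, 0.6386) m
M0: Pc = R·M0+t = (-0.01815, -0.03694, +0.64407); u = 623.1·(-0.01815)/0.64407 + 331.6 = 314.0447, v = 738.3·(-0.03694)/0.64407 + 248.0 = 205.6558
M1: Pc = R·M1+t = (+0.11354, -0.00982, +0.60159); u = 623.1·(+0.11354)/0.60159 + 331.6 = 449.2008, v = 738.3·(-0.00982)/0.60159 + 248.0 = 235.9473
M2: Pc = R·M2+t = (+0.15095, -0.14206, +0.63313); u = 623.1·(+0.15095)/0.63313 + 331.6 = 480.1539, v = 738.3·(-0.14206)/0.63313 + 248.0 = 82.3427
M3: Pc = R·M3+t = (+0.01926, -0.16918, +0.67561); u = 623.1·(+0.01926)/0.67561 + 331.6 = 349.3614, v = 738.3·(-0.16918)/0.67561 + 248.0 = 63.1215

c0=(314.04, 205.66) c1=(449.20, 235.95) c2=(480.15, 82.34) c3=(349.36, 63.12)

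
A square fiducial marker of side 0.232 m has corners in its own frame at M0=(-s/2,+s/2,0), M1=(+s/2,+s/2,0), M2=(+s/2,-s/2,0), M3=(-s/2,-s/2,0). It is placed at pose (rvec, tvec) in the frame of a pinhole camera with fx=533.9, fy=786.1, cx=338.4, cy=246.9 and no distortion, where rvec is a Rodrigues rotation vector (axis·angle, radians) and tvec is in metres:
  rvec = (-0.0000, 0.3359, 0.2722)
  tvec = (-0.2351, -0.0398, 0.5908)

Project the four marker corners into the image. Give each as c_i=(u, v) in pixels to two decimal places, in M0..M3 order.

Intrinsics K: fx=533.9, fy=786.1, cx=338.4, cy=246.9
Marker side s = 0.232 m; corners in marker frame (Z=0):
  M0 = (-0.1160, +0.1160, 0)
  M1 = (+0.1160, +0.1160, 0)
  M2 = (+0.1160, -0.1160, 0)
  M3 = (-0.1160, -0.1160, 0)
rvec = (-0.0000, 0.3359, 0.2722), |rvec| = θ = 0.43234 rad = 24.772°
Rodrigues: sinθ=0.41900, 1−cosθ=0.09201; R = I + sinθ·[k]× + (1−cosθ)·[k]×²:
    [+0.90799 -0.26380 +0.32553]
    [+0.26380 +0.96353 +0.04501]
    [-0.32553 +0.04501 +0.94446]
t = (-0.2351, -0.0398, 0.5908) m
M0: Pc = R·M0+t = (-0.37103, +0.04137, +0.63378); u = 533.9·(-0.37103)/0.63378 + 338.4 = 25.8460, v = 786.1·(+0.04137)/0.63378 + 246.9 = 298.2106
M1: Pc = R·M1+t = (-0.16037, +0.10257, +0.55826); u = 533.9·(-0.16037)/0.55826 + 338.4 = 185.0235, v = 786.1·(+0.10257)/0.55826 + 246.9 = 391.3314
M2: Pc = R·M2+t = (-0.09917, -0.12097, +0.54782); u = 533.9·(-0.09917)/0.54782 + 338.4 = 241.7465, v = 786.1·(-0.12097)/0.54782 + 246.9 = 73.3142
M3: Pc = R·M3+t = (-0.30983, -0.18217, +0.62334); u = 533.9·(-0.30983)/0.62334 + 338.4 = 73.0300, v = 786.1·(-0.18217)/0.62334 + 246.9 = 17.1642

c0=(25.85, 298.21) c1=(185.02, 391.33) c2=(241.75, 73.31) c3=(73.03, 17.16)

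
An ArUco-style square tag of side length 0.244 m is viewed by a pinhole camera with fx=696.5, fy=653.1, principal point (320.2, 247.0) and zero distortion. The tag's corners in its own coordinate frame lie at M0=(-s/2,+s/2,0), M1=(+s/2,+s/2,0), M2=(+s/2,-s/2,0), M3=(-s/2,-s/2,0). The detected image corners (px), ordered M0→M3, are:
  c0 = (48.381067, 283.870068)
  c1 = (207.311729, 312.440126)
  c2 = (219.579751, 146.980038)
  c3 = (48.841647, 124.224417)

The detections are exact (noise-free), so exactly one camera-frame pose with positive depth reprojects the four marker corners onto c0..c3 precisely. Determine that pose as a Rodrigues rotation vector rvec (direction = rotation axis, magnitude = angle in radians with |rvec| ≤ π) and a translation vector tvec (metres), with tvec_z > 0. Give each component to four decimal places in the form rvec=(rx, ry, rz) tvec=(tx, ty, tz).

Intrinsics K: fx=696.5, fy=653.1, cx=320.2, cy=247.0
Marker side s = 0.244 m; corners in marker frame (Z=0):
  M0 = (-0.1220, +0.1220, 0)
  M1 = (+0.1220, +0.1220, 0)
  M2 = (+0.1220, -0.1220, 0)
  M3 = (-0.1220, -0.1220, 0)
Detected image corners:
  c0 = (48.381067, 283.870068) px
  c1 = (207.311729, 312.440126) px
  c2 = (219.579751, 146.980038) px
  c3 = (48.841647, 124.224417) px
Planar DLT: solve 8×8 A·h = b for H (H[2,2]=1):
  H  [+649.57800 +11.97932 +128.98917]
  H  [+63.99962 +727.98567 +219.41603]
  H  [-0.19178 +0.28617 +1.00000]
B = K⁻¹H; ‖b₁‖=1.052559, ‖b₂‖=1.052559; λ = 2/(‖b₁‖+‖b₂‖) = 0.950066, sign → tz>0 ⇒ λ=+0.950066
r₁ = λ·B[:,0] = (+0.96982,+0.16201,-0.18220); r₂ = λ·B[:,1] = (-0.10865,+0.95618,+0.27188)
r₃ = r₁×r₂ = (+0.21826,-0.24388,+0.94493); SVD([r₁ r₂ r₃]) → R = UVᵀ:
  R  [+0.96982 -0.10865 +0.21826]
  R  [+0.16201 +0.95618 -0.24388]
  R  [-0.18220 +0.27188 +0.94493]
t = (-0.26082, -0.04013, +0.95007) m
tr R = 2.870927; θ = arccos((tr R − 1)/2) = 0.361228 rad = 20.697°
axis k = ((R−Rᵀ)₃₂, (R−Rᵀ)₁₃, (R−Rᵀ)₂₁) / (2 sinθ) = (+0.729663, +0.566545, +0.382908)
rvec = θ·k = (+0.263575, +0.204652, +0.138317)

rvec=(0.2636, 0.2047, 0.1383) tvec=(-0.2608, -0.0401, 0.9501)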